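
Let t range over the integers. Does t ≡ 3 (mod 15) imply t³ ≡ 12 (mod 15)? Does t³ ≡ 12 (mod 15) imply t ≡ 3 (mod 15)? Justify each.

[⇒] Suppose t ≡ 3 (mod 15). Write t = 15j + 3. Then (15j + 3)³ = 3375j³ + 2025j² + 405j + 27 = 15(225j³ + 135j² + 27j + 1) + 12, so t³ ≡ 12 (mod 15).

[⇐] Conversely, suppose t³ ≡ 12 (mod 15). The only residue r in {0, …, 14} with r³ ≡ 12 (mod 15) is r = 3, so t ≡ 3 (mod 15).

Both directions hold; the statement is true.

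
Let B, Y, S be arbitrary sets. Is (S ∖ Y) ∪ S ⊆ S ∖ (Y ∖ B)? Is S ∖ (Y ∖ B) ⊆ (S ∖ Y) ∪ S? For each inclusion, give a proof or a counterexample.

Only the reverse inclusion holds.

(⟸) Let x ∈ S ∖ (Y ∖ B). Then either x ∈ S and x ∉ B, Y; or x ∈ B ∩ S and x ∉ Y; or x ∈ B ∩ Y ∩ S. In each case x ∈ (S ∖ Y) ∪ S, so S ∖ (Y ∖ B) ⊆ (S ∖ Y) ∪ S.

(⟹) This inclusion fails. Take B = ∅, Y = {1}, S = {1}; then 1 ∈ (S ∖ Y) ∪ S but 1 ∉ S ∖ (Y ∖ B).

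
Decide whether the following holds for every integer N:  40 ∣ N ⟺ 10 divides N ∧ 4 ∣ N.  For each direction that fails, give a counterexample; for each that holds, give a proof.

(→) If 40 ∣ N, write N = 40q. Since 40 = 4·10, N = 10·(4q), so 10 ∣ N; and since 40 = 10·4, N = 4·(10q), so 4 ∣ N.

(←) This fails: take N = 20. Both 10 ∣ 20 and 4 ∣ 20, yet 20 is not a multiple of 40 (since 20 = 0·40 + 20), so 40 ∤ 20.

Not equivalent: only (⇒) holds.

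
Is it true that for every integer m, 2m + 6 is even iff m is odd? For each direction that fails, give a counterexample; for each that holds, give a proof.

The forward direction fails; the converse holds.

(⇒) This fails: take m = 2. Then 2m + 6 = 10, which is even, yet m = 2 is even, not odd.

(⇐) Suppose m is odd. Since 2 is even, 2m is even for every m, so 2m + 6 has the same parity as 6, which is even. Hence 2m + 6 is even.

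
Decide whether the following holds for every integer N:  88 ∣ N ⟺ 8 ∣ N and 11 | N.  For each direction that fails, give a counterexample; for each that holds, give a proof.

[⇒] If 88 ∣ N, write N = 88q. Since 88 = 11·8, N = 8·(11q), so 8 ∣ N; and since 88 = 8·11, N = 11·(8q), so 11 ∣ N.

[⇐] Suppose 8 ∣ N and 11 ∣ N. Any common multiple of 8 and 11 is a multiple of their lcm; here gcd(8, 11) = 1, so lcm(8, 11) = 8·11 = 88, so 88 ∣ N.

Both implications hold.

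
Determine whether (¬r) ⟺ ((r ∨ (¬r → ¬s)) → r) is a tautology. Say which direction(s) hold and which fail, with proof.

(⇒) fails and (⇐) fails.

(⇒) This fails. Under r = F, s = F, the left side is true but the right side is false.

(⇐) This fails. Under r = T, s = F, the left side is false but the right side is true.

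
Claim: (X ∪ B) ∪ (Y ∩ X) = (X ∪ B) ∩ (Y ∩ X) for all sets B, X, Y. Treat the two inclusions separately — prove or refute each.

(⊆) fails; (⊇) holds.

(⟹) This inclusion fails. Take B = {1}, X = ∅, Y = ∅; then 1 ∈ (X ∪ B) ∪ (Y ∩ X) but 1 ∉ (X ∪ B) ∩ (Y ∩ X).

(⟸) Let x ∈ (X ∪ B) ∩ (Y ∩ X). Then either x ∈ X ∩ Y and x ∉ B; or x ∈ B ∩ X ∩ Y. In each case x ∈ (X ∪ B) ∪ (Y ∩ X), so (X ∪ B) ∩ (Y ∩ X) ⊆ (X ∪ B) ∪ (Y ∩ X).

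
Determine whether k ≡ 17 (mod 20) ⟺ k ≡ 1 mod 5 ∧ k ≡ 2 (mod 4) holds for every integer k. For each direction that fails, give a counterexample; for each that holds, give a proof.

[⇒] This fails: k = 17 gives 17 ≡ 17 (mod 20) but 17 ≡ 2 (mod 5), so the conjunction on the right does not hold.

[⇐] This fails: k = 6 satisfies both congruences on the right (6 ≡ 1 mod 5 and 6 ≡ 2 mod 4) yet 6 ≡ 6 (mod 20), not 17.

Neither implication holds.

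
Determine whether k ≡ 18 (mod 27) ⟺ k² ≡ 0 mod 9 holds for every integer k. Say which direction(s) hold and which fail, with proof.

(⇒) Suppose k ≡ 18 (mod 27). Then k² ≡ 18² = 324 (mod 27), and since 9 ∣ 27, also k² ≡ 0 (mod 9).

(⇐) This fails: take k = 0. Then 0² = 0 ≡ 0 (mod 9), yet 0 ≡ 0 (mod 27), not 18.

(⇒) holds; (⇐) fails.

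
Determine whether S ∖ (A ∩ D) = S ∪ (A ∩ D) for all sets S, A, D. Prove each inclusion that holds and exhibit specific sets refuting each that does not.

(⟹) Let x ∈ S ∖ (A ∩ D). Then either x ∈ S and x ∉ A, D; or x ∈ S ∩ A and x ∉ D; or x ∈ S ∩ D and x ∉ A. In each case x ∈ S ∪ (A ∩ D), so S ∖ (A ∩ D) ⊆ S ∪ (A ∩ D).

(⟸) This inclusion fails. Take S = ∅, A = {1}, D = {1}; then 1 ∈ S ∪ (A ∩ D) but 1 ∉ S ∖ (A ∩ D).

(⊆) holds; (⊇) fails.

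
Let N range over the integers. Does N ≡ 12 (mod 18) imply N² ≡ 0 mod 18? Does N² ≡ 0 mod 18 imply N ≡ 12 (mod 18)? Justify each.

(⟹) Suppose N ≡ 12 (mod 18). Write N = 18j + 12. Then (18j + 12)² = 324j² + 432j + 144 = 18(18j² + 24j + 8) + 0, so N² ≡ 0 (mod 18).

(⟸) This fails: take N = 0. Then 0² = 0 ≡ 0 (mod 18), yet 0 ≡ 0 (mod 18), not 12.

Only the forward implication holds.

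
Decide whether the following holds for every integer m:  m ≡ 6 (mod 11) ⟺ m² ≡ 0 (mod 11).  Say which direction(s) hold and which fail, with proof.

Neither implication holds.

[⇒] This fails: take m = 6. Then 6 ≡ 6 (mod 11), but 6² = 36 ≡ 3 (mod 11), not 0.

[⇐] This fails: take m = 0. Then 0² = 0 ≡ 0 (mod 11), yet 0 ≡ 0 (mod 11), not 6.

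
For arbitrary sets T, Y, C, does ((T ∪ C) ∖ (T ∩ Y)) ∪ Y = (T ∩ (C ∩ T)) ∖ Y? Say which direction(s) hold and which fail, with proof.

Forward inclusion. This inclusion fails. Take T = {1}, Y = ∅, C = ∅; then 1 ∈ ((T ∪ C) ∖ (T ∩ Y)) ∪ Y but 1 ∉ (T ∩ (C ∩ T)) ∖ Y.

Reverse inclusion. Let x ∈ (T ∩ (C ∩ T)) ∖ Y. Then x ∈ T ∩ C and x ∉ Y, from which x ∈ ((T ∪ C) ∖ (T ∩ Y)) ∪ Y.

(⊆) fails; (⊇) holds.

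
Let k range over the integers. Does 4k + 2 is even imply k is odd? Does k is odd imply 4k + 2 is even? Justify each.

Not equivalent: only (⇐) holds.

Forward direction. This fails: take k = 4. Then 4k + 2 = 18, which is even, yet k = 4 is even, not odd.

Converse. Suppose k is odd. Since 4 is even, 4k is even for every k, so 4k + 2 has the same parity as 2, which is even. Hence 4k + 2 is even.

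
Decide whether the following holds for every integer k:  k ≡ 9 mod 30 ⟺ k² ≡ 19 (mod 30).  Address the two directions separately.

Neither implication holds.

(⇒) This fails: take k = 9. Then 9 ≡ 9 (mod 30), but 9² = 81 ≡ 21 (mod 30), not 19.

(⇐) This fails: take k = 7. Then 7² = 49 ≡ 19 (mod 30), yet 7 ≡ 7 (mod 30), not 9.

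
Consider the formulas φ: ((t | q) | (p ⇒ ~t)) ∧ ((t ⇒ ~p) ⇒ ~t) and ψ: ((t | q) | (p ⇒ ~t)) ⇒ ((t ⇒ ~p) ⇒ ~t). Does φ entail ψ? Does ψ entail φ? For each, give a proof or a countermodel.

[⇒] Assume the antecedent. If t is true, the antecedent forces (q = F, t = T, p = T) or (q = T, t = T, p = T), and the consequent holds there. If t is false, the consequent reduces to true regardless of the other variables. Either way the consequent holds.

[⇐] Assume the antecedent. If t is true, the antecedent forces (q = F, t = T, p = T) or (q = T, t = T, p = T), and the consequent holds there. If t is false, the consequent reduces to true regardless of the other variables. Either way the consequent holds.

Equivalent; both directions hold.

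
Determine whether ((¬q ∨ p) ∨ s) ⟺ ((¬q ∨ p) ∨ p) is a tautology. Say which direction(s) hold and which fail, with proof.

Only the converse holds.

Forward direction. This fails. Under s = T, p = F, q = T, the left side is true but the right side is false.

Converse. Assume the antecedent. If p is true, (¬q ∨ p) ∨ s reduces to true regardless of the other variables. If p is false, the antecedent forces (s = F, p = F, q = F) or (s = T, p = F, q = F), and (¬q ∨ p) ∨ s holds there. Either way (¬q ∨ p) ∨ s holds.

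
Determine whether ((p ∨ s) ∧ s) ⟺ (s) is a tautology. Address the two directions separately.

Both implications hold.

Converse. Assume the antecedent. If s is true, (p ∨ s) ∧ s reduces to true regardless of the other variables. If s is false, the antecedent cannot hold. Either way (p ∨ s) ∧ s holds.

Forward direction. Assume the antecedent. If s is true, s reduces to true regardless of the other variables. If s is false, the antecedent cannot hold. Either way s holds.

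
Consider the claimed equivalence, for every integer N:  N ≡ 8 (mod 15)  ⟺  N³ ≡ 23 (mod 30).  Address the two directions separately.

Neither direction holds.

(→) This fails: take N = 8. Then 8 ≡ 8 (mod 15), but 8³ = 512 ≡ 2 (mod 30), not 23.

(←) This fails: take N = 17. Then 17³ = 4913 ≡ 23 (mod 30), yet 17 ≡ 2 (mod 15), not 8.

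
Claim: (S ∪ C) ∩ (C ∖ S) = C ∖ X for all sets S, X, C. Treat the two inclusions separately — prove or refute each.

Both inclusions fail.

(⟹) This inclusion fails. Take S = ∅, X = {1}, C = {1}; then 1 ∈ (S ∪ C) ∩ (C ∖ S) but 1 ∉ C ∖ X.

(⟸) This inclusion fails. Take S = {1}, X = ∅, C = {1}; then 1 ∈ C ∖ X but 1 ∉ (S ∪ C) ∩ (C ∖ S).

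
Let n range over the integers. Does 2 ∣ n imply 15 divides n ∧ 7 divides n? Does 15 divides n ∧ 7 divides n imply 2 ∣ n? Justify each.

Neither implication holds.

[⇒] This fails: take n = 2. Certainly 2 ∣ 2, but 15 ∤ 2.

[⇐] This fails: take n = 105. Both 15 ∣ 105 and 7 ∣ 105, yet 105 is not a multiple of 2 (since 105 = 52·2 + 1), so 2 ∤ 105.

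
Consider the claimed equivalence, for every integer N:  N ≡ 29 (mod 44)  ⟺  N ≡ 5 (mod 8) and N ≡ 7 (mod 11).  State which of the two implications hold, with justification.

(→) This fails: N = 73 gives 73 ≡ 29 (mod 44) but 73 ≡ 1 (mod 8), so the conjunction on the right does not hold.

(←) Conversely, if N ≡ 5 (mod 8) and N ≡ 7 (mod 11), then by the Chinese remainder theorem N ≡ 29 (mod 88). Since 29 ≡ 29 (mod 44) and 44 ∣ 88, we get N ≡ 29 (mod 44).

Only the converse holds.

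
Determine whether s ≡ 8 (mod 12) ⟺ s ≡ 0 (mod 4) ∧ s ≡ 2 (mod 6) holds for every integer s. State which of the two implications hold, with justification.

Both directions hold; the statement is true.

[⇐] If s ≡ 0 (mod 4) and s ≡ 2 (mod 6), then by the Chinese remainder theorem s ≡ 8 (mod 12). This is exactly s ≡ 8 (mod 12).

[⇒] Suppose s ≡ 8 (mod 12); write s = 12j + 8. Since 4 ∣ 12, reducing mod 4 gives s ≡ 8 ≡ 0 (mod 4); since 6 ∣ 12, reducing mod 6 gives s ≡ 8 ≡ 2 (mod 6).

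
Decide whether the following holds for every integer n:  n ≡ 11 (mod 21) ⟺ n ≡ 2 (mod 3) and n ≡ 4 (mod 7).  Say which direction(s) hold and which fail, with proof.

Both directions hold; the statement is true.

[⇐] If n ≡ 2 (mod 3) and n ≡ 4 (mod 7), then by the Chinese remainder theorem n ≡ 11 (mod 21). This is exactly n ≡ 11 (mod 21).

[⇒] Suppose n ≡ 11 (mod 21); write n = 21j + 11. Since 3 ∣ 21, reducing mod 3 gives n ≡ 11 ≡ 2 (mod 3); since 7 ∣ 21, reducing mod 7 gives n ≡ 11 ≡ 4 (mod 7).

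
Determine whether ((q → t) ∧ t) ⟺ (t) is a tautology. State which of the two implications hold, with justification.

(⇐) Assume the antecedent. If q is true, the antecedent forces (q = T, t = T), and (q → t) ∧ t holds there. If q is false, the antecedent forces (q = F, t = T), and (q → t) ∧ t holds there. Either way (q → t) ∧ t holds.

(⇒) Assume the antecedent. If q is true, the antecedent forces (q = T, t = T), and t holds there. If q is false, the antecedent forces (q = F, t = T), and t holds there. Either way t holds.

Both directions hold; the statement is true.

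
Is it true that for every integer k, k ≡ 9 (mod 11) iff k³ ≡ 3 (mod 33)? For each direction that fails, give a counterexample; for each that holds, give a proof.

Only the reverse direction holds.

(⇒) This fails: take k = 20. Then 20 ≡ 9 (mod 11), but 20³ = 8000 ≡ 14 (mod 33), not 3.

(⇐) Conversely, the residues r modulo 33 with r³ ≡ 3 (mod 33) are exactly {9}, and each is ≡ 9 (mod 11).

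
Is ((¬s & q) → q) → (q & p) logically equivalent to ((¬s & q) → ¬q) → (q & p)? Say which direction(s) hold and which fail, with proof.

Only the forward direction holds.

[⇒] Assume the antecedent. If q is true, the antecedent forces (q = T, p = T, s = F) or (q = T, p = T, s = T), and ((¬s & q) → ¬q) → (q & p) holds there. If q is false, the antecedent cannot hold. Either way ((¬s & q) → ¬q) → (q & p) holds.

[⇐] This fails. Under q = T, p = F, s = F, the left side is false but the right side is true.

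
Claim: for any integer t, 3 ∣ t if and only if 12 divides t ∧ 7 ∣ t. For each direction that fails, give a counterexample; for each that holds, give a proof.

(⟹) This fails: take t = 3. Certainly 3 ∣ 3, but 12 ∤ 3.

(⟸) Suppose 12 ∣ t and 7 ∣ t. Any common multiple of 12 and 7 is a multiple of their lcm; here gcd(12, 7) = 1, so lcm(12, 7) = 12·7 = 84, so 84 ∣ t. Since 3 ∣ 84, it follows that 3 ∣ t.

Only the converse holds.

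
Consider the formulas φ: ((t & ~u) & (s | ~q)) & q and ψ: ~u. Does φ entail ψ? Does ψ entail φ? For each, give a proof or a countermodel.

Only the forward direction holds.

[⇒] Assume the antecedent. If t is true, the antecedent forces (t = T, q = T, u = F, s = T), and ~u holds there. If t is false, the antecedent cannot hold. Either way ~u holds.

[⇐] This fails. Under t = F, q = F, u = F, s = F, the left side is false but the right side is true.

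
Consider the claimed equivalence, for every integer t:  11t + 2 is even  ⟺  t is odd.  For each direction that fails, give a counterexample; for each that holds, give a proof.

(⇒) fails and (⇐) fails.

[⇒] This fails: t = 6 gives 11t + 2 = 68, which is even, but 6 is even, not odd.

[⇐] This also fails: t = 5 is odd, but 11t + 2 = 57 is odd, not even.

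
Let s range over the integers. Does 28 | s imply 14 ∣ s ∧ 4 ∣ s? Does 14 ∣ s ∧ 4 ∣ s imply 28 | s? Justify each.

Forward direction. If 28 ∣ s, write s = 28q. Since 28 = 2·14, s = 14·(2q), so 14 ∣ s; and since 28 = 7·4, s = 4·(7q), so 4 ∣ s.

Converse. Suppose 14 ∣ s and 4 ∣ s. Any common multiple of 14 and 4 is a multiple of their lcm; here lcm(14, 4) = 14·4/gcd(14, 4) = 56/2 = 28, so 28 ∣ s.

The biconditional holds.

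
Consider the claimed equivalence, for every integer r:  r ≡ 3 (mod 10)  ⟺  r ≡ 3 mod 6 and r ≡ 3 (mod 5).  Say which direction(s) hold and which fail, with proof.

(→) This fails: r = 13 gives 13 ≡ 3 (mod 10) but 13 ≡ 1 (mod 6), so the conjunction on the right does not hold.

(←) Conversely, if r ≡ 3 (mod 6) and r ≡ 3 (mod 5), then by the Chinese remainder theorem r ≡ 3 (mod 30). Since 3 ≡ 3 (mod 10) and 10 ∣ 30, we get r ≡ 3 (mod 10).

The forward direction fails; the converse holds.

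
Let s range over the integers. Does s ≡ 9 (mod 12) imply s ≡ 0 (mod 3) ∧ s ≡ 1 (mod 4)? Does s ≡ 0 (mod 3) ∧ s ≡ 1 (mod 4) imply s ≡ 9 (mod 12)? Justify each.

(⟸) If s ≡ 0 (mod 3) and s ≡ 1 (mod 4), then by the Chinese remainder theorem s ≡ 9 (mod 12). This is exactly s ≡ 9 (mod 12).

(⟹) Suppose s ≡ 9 (mod 12); write s = 12j + 9. Since 3 ∣ 12, reducing mod 3 gives s ≡ 9 ≡ 0 (mod 3); since 4 ∣ 12, reducing mod 4 gives s ≡ 9 ≡ 1 (mod 4).

Both directions hold; the statement is true.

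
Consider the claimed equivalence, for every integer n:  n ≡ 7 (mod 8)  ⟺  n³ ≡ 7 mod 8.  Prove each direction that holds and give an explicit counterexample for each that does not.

(←) Suppose n³ ≡ 7 (mod 8). The only residue r in {0, …, 7} with r³ ≡ 7 (mod 8) is r = 7, so n ≡ 7 (mod 8).

(→) Suppose n ≡ 7 (mod 8). Write n = 8j + 7. Then (8j + 7)³ = 512j³ + 1344j² + 1176j + 343 = 8(64j³ + 168j² + 147j + 42) + 7, so n³ ≡ 7 (mod 8).

Both implications hold.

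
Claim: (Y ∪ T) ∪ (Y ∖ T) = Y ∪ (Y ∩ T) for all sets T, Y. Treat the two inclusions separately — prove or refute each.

(⊆) fails; (⊇) holds.

(⊇) Let x ∈ Y ∪ (Y ∩ T). Then either x ∈ Y and x ∉ T; or x ∈ T ∩ Y. In each case x ∈ (Y ∪ T) ∪ (Y ∖ T), so Y ∪ (Y ∩ T) ⊆ (Y ∪ T) ∪ (Y ∖ T).

(⊆) This inclusion fails. Take T = {1}, Y = ∅; then 1 ∈ (Y ∪ T) ∪ (Y ∖ T) but 1 ∉ Y ∪ (Y ∩ T).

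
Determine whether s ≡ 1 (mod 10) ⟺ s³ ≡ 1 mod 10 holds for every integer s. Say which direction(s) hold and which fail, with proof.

Equivalent; both directions hold.

Forward direction. Suppose s ≡ 1 (mod 10). Write s = 10j + 1. Then (10j + 1)³ = 1000j³ + 300j² + 30j + 1 = 10(100j³ + 30j² + 3j) + 1, so s³ ≡ 1 (mod 10).

Converse. Suppose s³ ≡ 1 (mod 10). The only residue r in {0, …, 9} with r³ ≡ 1 (mod 10) is r = 1, so s ≡ 1 (mod 10).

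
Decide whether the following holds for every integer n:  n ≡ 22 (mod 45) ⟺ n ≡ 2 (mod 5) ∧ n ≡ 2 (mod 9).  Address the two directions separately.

Forward direction. This fails: n = 22 gives 22 ≡ 22 (mod 45) but 22 ≡ 4 (mod 9), so the conjunction on the right does not hold.

Converse. This fails: n = 2 satisfies both congruences on the right (2 ≡ 2 mod 5 and 2 ≡ 2 mod 9) yet 2 ≡ 2 (mod 45), not 22.

(⇒) fails and (⇐) fails.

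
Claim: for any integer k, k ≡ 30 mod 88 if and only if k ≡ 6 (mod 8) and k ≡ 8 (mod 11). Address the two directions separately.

Both implications hold.

(→) Suppose k ≡ 30 (mod 88); write k = 88j + 30. Since 8 ∣ 88, reducing mod 8 gives k ≡ 30 ≡ 6 (mod 8); since 11 ∣ 88, reducing mod 11 gives k ≡ 30 ≡ 8 (mod 11).

(←) Conversely, if k ≡ 6 (mod 8) and k ≡ 8 (mod 11), then by the Chinese remainder theorem k ≡ 30 (mod 88). This is exactly k ≡ 30 (mod 88).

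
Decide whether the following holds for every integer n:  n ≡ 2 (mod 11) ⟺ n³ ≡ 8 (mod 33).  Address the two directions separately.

(←) The residues r modulo 33 with r³ ≡ 8 (mod 33) are exactly {2}, and each is ≡ 2 (mod 11).

(→) This fails: take n = 13. Then 13 ≡ 2 (mod 11), but 13³ = 2197 ≡ 19 (mod 33), not 8.

Only the converse holds.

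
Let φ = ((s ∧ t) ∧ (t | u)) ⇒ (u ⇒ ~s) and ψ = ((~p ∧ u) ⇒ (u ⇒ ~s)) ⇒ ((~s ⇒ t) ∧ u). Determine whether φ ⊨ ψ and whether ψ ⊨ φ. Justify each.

Forward direction. This fails. Under u = F, p = F, t = F, s = F, the left side is true but the right side is false.

Converse. This fails. Under u = T, p = F, t = T, s = T, the left side is false but the right side is true.

Neither implication holds.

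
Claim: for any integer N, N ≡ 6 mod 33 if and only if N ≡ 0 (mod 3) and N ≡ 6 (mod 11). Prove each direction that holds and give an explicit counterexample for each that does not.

Equivalent; both directions hold.

[⇒] Suppose N ≡ 6 (mod 33); write N = 33j + 6. Since 3 ∣ 33, reducing mod 3 gives N ≡ 6 ≡ 0 (mod 3); since 11 ∣ 33, reducing mod 11 gives N ≡ 6 (mod 11).

[⇐] Conversely, if N ≡ 0 (mod 3) and N ≡ 6 (mod 11), then by the Chinese remainder theorem N ≡ 6 (mod 33). This is exactly N ≡ 6 (mod 33).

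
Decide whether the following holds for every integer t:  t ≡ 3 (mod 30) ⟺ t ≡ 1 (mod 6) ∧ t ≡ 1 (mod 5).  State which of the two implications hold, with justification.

[⇒] This fails: t = 3 gives 3 ≡ 3 (mod 30) but 3 ≡ 3 (mod 6), so the conjunction on the right does not hold.

[⇐] This fails: t = 1 satisfies both congruences on the right (1 ≡ 1 mod 6 and 1 ≡ 1 mod 5) yet 1 ≡ 1 (mod 30), not 3.

(⇒) fails and (⇐) fails.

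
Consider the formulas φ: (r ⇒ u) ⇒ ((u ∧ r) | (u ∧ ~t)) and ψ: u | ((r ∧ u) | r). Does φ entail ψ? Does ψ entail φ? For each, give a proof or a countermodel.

The forward direction holds; the converse fails.

[⇐] This fails. Under u = T, t = T, r = F, the left side is false but the right side is true.

[⇒] Assume the antecedent. If u is true, u | ((r ∧ u) | r) reduces to true regardless of the other variables. If u is false, the antecedent forces (u = F, t = F, r = T) or (u = F, t = T, r = T), and u | ((r ∧ u) | r) holds there. Either way u | ((r ∧ u) | r) holds.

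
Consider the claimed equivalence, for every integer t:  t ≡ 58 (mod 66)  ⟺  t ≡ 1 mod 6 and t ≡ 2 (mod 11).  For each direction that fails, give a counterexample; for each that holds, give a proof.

(→) This fails: t = 58 gives 58 ≡ 58 (mod 66) but 58 ≡ 4 (mod 6), so the conjunction on the right does not hold.

(←) This fails: t = 13 satisfies both congruences on the right (13 ≡ 1 mod 6 and 13 ≡ 2 mod 11) yet 13 ≡ 13 (mod 66), not 58.

Neither direction holds.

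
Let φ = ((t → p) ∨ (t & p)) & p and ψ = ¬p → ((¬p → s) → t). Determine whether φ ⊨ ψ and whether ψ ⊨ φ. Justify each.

(⟸) This fails. Under t = F, p = F, s = F, the left side is false but the right side is true.

(⟹) Assume the antecedent. If t is true, ¬p → ((¬p → s) → t) reduces to true regardless of the other variables. If t is false, the antecedent forces (t = F, p = T, s = F) or (t = F, p = T, s = T), and ¬p → ((¬p → s) → t) holds there. Either way ¬p → ((¬p → s) → t) holds.

The forward direction holds; the converse fails.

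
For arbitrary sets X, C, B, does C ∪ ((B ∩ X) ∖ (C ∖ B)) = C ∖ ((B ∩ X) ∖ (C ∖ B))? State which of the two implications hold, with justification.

Forward inclusion. This inclusion fails. Take X = {1}, C = ∅, B = {1}; then 1 ∈ C ∪ ((B ∩ X) ∖ (C ∖ B)) but 1 ∉ C ∖ ((B ∩ X) ∖ (C ∖ B)).

Reverse inclusion. Let x ∈ C ∖ ((B ∩ X) ∖ (C ∖ B)). Then either x ∈ C and x ∉ X, B; or x ∈ X ∩ C and x ∉ B; or x ∈ C ∩ B and x ∉ X. In each case x ∈ C ∪ ((B ∩ X) ∖ (C ∖ B)), so C ∖ ((B ∩ X) ∖ (C ∖ B)) ⊆ C ∪ ((B ∩ X) ∖ (C ∖ B)).

(⊆) fails; (⊇) holds.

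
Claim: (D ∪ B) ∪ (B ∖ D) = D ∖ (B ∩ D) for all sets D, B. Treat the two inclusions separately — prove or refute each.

(⊆) fails; (⊇) holds.

(⟹) This inclusion fails. Take D = ∅, B = {1}; then 1 ∈ (D ∪ B) ∪ (B ∖ D) but 1 ∉ D ∖ (B ∩ D).

(⟸) Let x ∈ D ∖ (B ∩ D). Then x ∈ D and x ∉ B, from which x ∈ (D ∪ B) ∪ (B ∖ D).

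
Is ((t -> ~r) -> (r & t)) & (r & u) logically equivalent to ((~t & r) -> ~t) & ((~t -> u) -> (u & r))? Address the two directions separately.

(⇒) holds; (⇐) fails.

(⟹) Assume the antecedent. If t is true, the antecedent forces (t = T, r = T, u = T), and the consequent holds there. If t is false, the antecedent cannot hold. Either way the consequent holds.

(⟸) This fails. Under t = F, r = F, u = F, the left side is false but the right side is true.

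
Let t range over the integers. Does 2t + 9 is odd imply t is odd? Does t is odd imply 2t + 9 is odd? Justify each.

(⇒) This fails: take t = 2. Then 2t + 9 = 13, which is odd, yet t = 2 is even, not odd.

(⇐) Suppose t is odd. Since 2 is even, 2t is even for every t, so 2t + 9 has the same parity as 9, which is odd. Hence 2t + 9 is odd.

Not equivalent: only (⇐) holds.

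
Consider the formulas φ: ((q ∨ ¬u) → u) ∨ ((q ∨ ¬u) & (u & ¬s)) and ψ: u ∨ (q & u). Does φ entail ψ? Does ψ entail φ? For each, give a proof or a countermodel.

Both implications hold.

Forward direction. Assume the antecedent. If s is true, the antecedent forces (s = T, q = F, u = T) or (s = T, q = T, u = T), and u ∨ (q & u) holds there. If s is false, the antecedent forces (s = F, q = F, u = T) or (s = F, q = T, u = T), and u ∨ (q & u) holds there. Either way u ∨ (q & u) holds.

Converse. Assume the antecedent. If s is true, the antecedent forces (s = T, q = F, u = T) or (s = T, q = T, u = T), and the consequent holds there. If s is false, the antecedent forces (s = F, q = F, u = T) or (s = F, q = T, u = T), and the consequent holds there. Either way the consequent holds.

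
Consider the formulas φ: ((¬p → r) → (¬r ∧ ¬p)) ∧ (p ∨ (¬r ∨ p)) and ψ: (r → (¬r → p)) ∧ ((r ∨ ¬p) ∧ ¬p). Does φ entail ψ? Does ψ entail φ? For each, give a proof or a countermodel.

The forward direction holds; the converse fails.

Forward direction. Assume the antecedent. If r is true, the antecedent cannot hold. If r is false, the antecedent forces (r = F, p = F), and the consequent holds there. Either way the consequent holds.

Converse. This fails. Under r = T, p = F, the left side is false but the right side is true.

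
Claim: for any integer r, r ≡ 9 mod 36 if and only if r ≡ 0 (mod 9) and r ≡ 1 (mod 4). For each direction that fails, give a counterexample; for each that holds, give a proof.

(⟹) Suppose r ≡ 9 (mod 36); write r = 36j + 9. Since 9 ∣ 36, reducing mod 9 gives r ≡ 9 ≡ 0 (mod 9); since 4 ∣ 36, reducing mod 4 gives r ≡ 9 ≡ 1 (mod 4).

(⟸) Conversely, if r ≡ 0 (mod 9) and r ≡ 1 (mod 4), then by the Chinese remainder theorem r ≡ 9 (mod 36). This is exactly r ≡ 9 (mod 36).

Equivalent; both directions hold.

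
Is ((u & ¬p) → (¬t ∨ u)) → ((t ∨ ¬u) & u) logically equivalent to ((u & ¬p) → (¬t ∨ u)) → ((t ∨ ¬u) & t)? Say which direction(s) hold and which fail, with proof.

(⟹) Assume the antecedent. If t is true, the consequent reduces to true regardless of the other variables. If t is false, the antecedent cannot hold. Either way the consequent holds.

(⟸) This fails. Under t = T, p = F, u = F, the left side is false but the right side is true.

Only the forward implication holds.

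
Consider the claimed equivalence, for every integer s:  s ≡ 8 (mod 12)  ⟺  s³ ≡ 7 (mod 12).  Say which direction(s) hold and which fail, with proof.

Forward direction. This fails: take s = 8. Then 8 ≡ 8 (mod 12), but 8³ = 512 ≡ 8 (mod 12), not 7.

Converse. This fails: take s = 7. Then 7³ = 343 ≡ 7 (mod 12), yet 7 ≡ 7 (mod 12), not 8.

(⇒) fails and (⇐) fails.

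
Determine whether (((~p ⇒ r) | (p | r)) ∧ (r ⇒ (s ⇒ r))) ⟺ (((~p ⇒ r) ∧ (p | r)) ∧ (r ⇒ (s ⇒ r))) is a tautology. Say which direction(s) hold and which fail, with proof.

(⇐) Assume the antecedent. If r is true, the consequent reduces to true regardless of the other variables. If r is false, the antecedent forces (r = F, p = T, s = F) or (r = F, p = T, s = T), and the consequent holds there. Either way the consequent holds.

(⇒) Assume the antecedent. If r is true, the consequent reduces to true regardless of the other variables. If r is false, the antecedent forces (r = F, p = T, s = F) or (r = F, p = T, s = T), and the consequent holds there. Either way the consequent holds.

Both directions hold; the statement is true.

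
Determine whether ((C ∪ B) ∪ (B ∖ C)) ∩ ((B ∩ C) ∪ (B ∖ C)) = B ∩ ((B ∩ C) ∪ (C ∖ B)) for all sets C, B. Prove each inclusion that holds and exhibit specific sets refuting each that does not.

(⟸) Let x ∈ B ∩ ((B ∩ C) ∪ (C ∖ B)). Then x ∈ C ∩ B, from which x ∈ ((C ∪ B) ∪ (B ∖ C)) ∩ ((B ∩ C) ∪ (B ∖ C)).

(⟹) This inclusion fails. Take C = ∅, B = {1}; then 1 ∈ ((C ∪ B) ∪ (B ∖ C)) ∩ ((B ∩ C) ∪ (B ∖ C)) but 1 ∉ B ∩ ((B ∩ C) ∪ (C ∖ B)).

(⊆) fails; (⊇) holds.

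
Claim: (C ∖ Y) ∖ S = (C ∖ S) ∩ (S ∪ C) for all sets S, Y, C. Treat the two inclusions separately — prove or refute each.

(⟹) Let x ∈ (C ∖ Y) ∖ S. Then x ∈ C and x ∉ S, Y, from which x ∈ (C ∖ S) ∩ (S ∪ C).

(⟸) This inclusion fails. Take S = ∅, Y = {1}, C = {1}; then 1 ∈ (C ∖ S) ∩ (S ∪ C) but 1 ∉ (C ∖ Y) ∖ S.

Only the forward inclusion holds.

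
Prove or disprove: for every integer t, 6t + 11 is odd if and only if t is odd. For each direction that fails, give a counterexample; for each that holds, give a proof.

Only the converse holds.

[⇒] This fails: take t = 2. Then 6t + 11 = 23, which is odd, yet t = 2 is even, not odd.

[⇐] Suppose t is odd. Since 6 is even, 6t is even for every t, so 6t + 11 has the same parity as 11, which is odd. Hence 6t + 11 is odd.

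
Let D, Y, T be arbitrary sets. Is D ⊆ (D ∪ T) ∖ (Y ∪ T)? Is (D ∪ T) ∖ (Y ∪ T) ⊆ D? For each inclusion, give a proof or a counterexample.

Only the reverse inclusion holds.

Forward inclusion. This inclusion fails. Take D = {1}, Y = {1}, T = ∅; then 1 ∈ D but 1 ∉ (D ∪ T) ∖ (Y ∪ T).

Reverse inclusion. Let x ∈ (D ∪ T) ∖ (Y ∪ T). Then x ∈ D and x ∉ Y, T, from which x ∈ D.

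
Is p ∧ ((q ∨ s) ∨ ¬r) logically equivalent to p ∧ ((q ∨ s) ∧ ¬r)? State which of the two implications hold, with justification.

Not equivalent: only (⇐) holds.

Forward direction. This fails. Under s = F, r = F, p = T, q = F, the left side is true but the right side is false.

Converse. Assume the antecedent. If s is true, the antecedent forces (s = T, r = F, p = T, q = F) or (s = T, r = F, p = T, q = T), and p ∧ ((q ∨ s) ∨ ¬r) holds there. If s is false, the antecedent forces (s = F, r = F, p = T, q = T), and p ∧ ((q ∨ s) ∨ ¬r) holds there. Either way p ∧ ((q ∨ s) ∨ ¬r) holds.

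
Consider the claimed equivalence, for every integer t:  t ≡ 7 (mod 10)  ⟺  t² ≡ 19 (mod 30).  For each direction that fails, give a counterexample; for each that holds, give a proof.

(⇒) fails and (⇐) fails.

[⇒] This fails: take t = 27. Then 27 ≡ 7 (mod 10), but 27² = 729 ≡ 9 (mod 30), not 19.

[⇐] This fails: take t = 13. Then 13² = 169 ≡ 19 (mod 30), yet 13 ≡ 3 (mod 10), not 7.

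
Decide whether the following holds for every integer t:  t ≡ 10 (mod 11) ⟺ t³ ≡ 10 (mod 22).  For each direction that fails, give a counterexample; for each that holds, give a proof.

(←) The residues r modulo 22 with r³ ≡ 10 (mod 22) are exactly {10}, and each is ≡ 10 (mod 11).

(→) This fails: take t = 21. Then 21 ≡ 10 (mod 11), but 21³ = 9261 ≡ 21 (mod 22), not 10.

Not equivalent: only (⇐) holds.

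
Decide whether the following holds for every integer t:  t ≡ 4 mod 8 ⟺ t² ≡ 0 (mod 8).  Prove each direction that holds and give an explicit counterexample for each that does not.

Not equivalent: only (⇒) holds.

Forward direction. Suppose t ≡ 4 mod 8. Write t = 8j + 4. Then (8j + 4)² = 64j² + 64j + 16 = 8(8j² + 8j + 2) + 0, so t² ≡ 0 (mod 8).

Converse. This fails: take t = 0. Then 0² = 0 ≡ 0 (mod 8), yet 0 ≡ 0 (mod 8), not 4.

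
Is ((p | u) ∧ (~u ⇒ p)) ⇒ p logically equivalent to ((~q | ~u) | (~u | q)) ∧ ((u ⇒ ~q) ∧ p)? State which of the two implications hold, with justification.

(⇒) fails; (⇐) holds.

Forward direction. This fails. Under q = F, p = F, u = F, the left side is true but the right side is false.

Converse. Assume the antecedent. If q is true, the antecedent forces (q = T, p = T, u = F), and ((p | u) ∧ (~u ⇒ p)) ⇒ p holds there. If q is false, the antecedent forces (q = F, p = T, u = F) or (q = F, p = T, u = T), and ((p | u) ∧ (~u ⇒ p)) ⇒ p holds there. Either way ((p | u) ∧ (~u ⇒ p)) ⇒ p holds.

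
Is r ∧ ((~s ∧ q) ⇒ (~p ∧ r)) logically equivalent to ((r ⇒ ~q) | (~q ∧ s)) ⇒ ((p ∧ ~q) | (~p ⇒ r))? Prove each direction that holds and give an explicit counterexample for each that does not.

Not equivalent: only (⇒) holds.

(→) Assume the antecedent. If r is true, the consequent reduces to true regardless of the other variables. If r is false, the antecedent cannot hold. Either way the consequent holds.

(←) This fails. Under q = F, s = F, r = F, p = T, the left side is false but the right side is true.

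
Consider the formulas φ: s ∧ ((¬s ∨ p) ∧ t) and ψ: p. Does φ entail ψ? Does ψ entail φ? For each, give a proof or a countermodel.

(⟹) Assume the antecedent. If s is true, the antecedent forces (s = T, t = T, p = T), and p holds there. If s is false, the antecedent cannot hold. Either way p holds.

(⟸) This fails. Under s = F, t = F, p = T, the left side is false but the right side is true.

Not equivalent: only (⇒) holds.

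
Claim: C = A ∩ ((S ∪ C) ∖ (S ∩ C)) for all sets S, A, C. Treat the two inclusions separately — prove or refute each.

(⟹) This inclusion fails. Take S = ∅, A = ∅, C = {1}; then 1 ∈ C but 1 ∉ A ∩ ((S ∪ C) ∖ (S ∩ C)).

(⟸) This inclusion fails. Take S = {1}, A = {1}, C = ∅; then 1 ∈ A ∩ ((S ∪ C) ∖ (S ∩ C)) but 1 ∉ C.

Both inclusions fail.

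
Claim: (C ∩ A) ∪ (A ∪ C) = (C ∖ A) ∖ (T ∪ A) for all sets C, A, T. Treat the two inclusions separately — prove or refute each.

(⟸) Let x ∈ (C ∖ A) ∖ (T ∪ A). Then x ∈ C and x ∉ A, T, from which x ∈ (C ∩ A) ∪ (A ∪ C).

(⟹) This inclusion fails. Take C = ∅, A = {1}, T = ∅; then 1 ∈ (C ∩ A) ∪ (A ∪ C) but 1 ∉ (C ∖ A) ∖ (T ∪ A).

Only the reverse inclusion holds.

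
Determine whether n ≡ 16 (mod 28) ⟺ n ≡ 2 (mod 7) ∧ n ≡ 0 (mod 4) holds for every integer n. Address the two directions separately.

Both implications hold.

(→) Suppose n ≡ 16 (mod 28); write n = 28j + 16. Since 7 ∣ 28, reducing mod 7 gives n ≡ 16 ≡ 2 (mod 7); since 4 ∣ 28, reducing mod 4 gives n ≡ 16 ≡ 0 (mod 4).

(←) Conversely, if n ≡ 2 (mod 7) and n ≡ 0 (mod 4), then by the Chinese remainder theorem n ≡ 16 (mod 28). This is exactly n ≡ 16 (mod 28).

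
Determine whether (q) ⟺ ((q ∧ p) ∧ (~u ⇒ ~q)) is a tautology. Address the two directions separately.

[⇐] Assume the antecedent. If p is true, the antecedent forces (p = T, u = T, q = T), and q holds there. If p is false, the antecedent cannot hold. Either way q holds.

[⇒] This fails. Under p = F, u = F, q = T, the left side is true but the right side is false.

The forward direction fails; the converse holds.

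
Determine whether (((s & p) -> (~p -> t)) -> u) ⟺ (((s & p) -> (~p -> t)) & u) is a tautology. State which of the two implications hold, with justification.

Forward direction. Assume the antecedent. If u is true, ((s & p) -> (~p -> t)) & u reduces to true regardless of the other variables. If u is false, the antecedent cannot hold. Either way ((s & p) -> (~p -> t)) & u holds.

Converse. Assume the antecedent. If u is true, ((s & p) -> (~p -> t)) -> u reduces to true regardless of the other variables. If u is false, the antecedent cannot hold. Either way ((s & p) -> (~p -> t)) -> u holds.

The biconditional holds.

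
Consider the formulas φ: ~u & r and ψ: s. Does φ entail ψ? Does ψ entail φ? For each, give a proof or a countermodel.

(⇒) This fails. Under s = F, r = T, u = F, the left side is true but the right side is false.

(⇐) This fails. Under s = T, r = F, u = F, the left side is false but the right side is true.

(⇒) fails and (⇐) fails.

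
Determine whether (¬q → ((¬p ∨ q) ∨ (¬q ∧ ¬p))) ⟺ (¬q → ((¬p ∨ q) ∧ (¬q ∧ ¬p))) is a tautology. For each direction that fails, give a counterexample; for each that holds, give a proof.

[⇒] Assume the antecedent. If q is true, ¬q → ((¬p ∨ q) ∧ (¬q ∧ ¬p)) reduces to true regardless of the other variables. If q is false, the antecedent forces (q = F, p = F), and ¬q → ((¬p ∨ q) ∧ (¬q ∧ ¬p)) holds there. Either way ¬q → ((¬p ∨ q) ∧ (¬q ∧ ¬p)) holds.

[⇐] Assume the antecedent. If q is true, ¬q → ((¬p ∨ q) ∨ (¬q ∧ ¬p)) reduces to true regardless of the other variables. If q is false, the antecedent forces (q = F, p = F), and ¬q → ((¬p ∨ q) ∨ (¬q ∧ ¬p)) holds there. Either way ¬q → ((¬p ∨ q) ∨ (¬q ∧ ¬p)) holds.

Equivalent; both directions hold.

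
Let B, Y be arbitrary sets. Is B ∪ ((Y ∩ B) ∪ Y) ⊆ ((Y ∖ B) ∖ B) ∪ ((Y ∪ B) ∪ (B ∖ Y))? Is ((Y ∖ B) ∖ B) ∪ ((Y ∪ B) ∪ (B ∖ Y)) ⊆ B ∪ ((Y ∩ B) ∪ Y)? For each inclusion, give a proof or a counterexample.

The two sets are equal.

(⟹) Let x ∈ B ∪ ((Y ∩ B) ∪ Y). Then either x ∈ B and x ∉ Y; or x ∈ Y and x ∉ B; or x ∈ B ∩ Y. In each case x ∈ ((Y ∖ B) ∖ B) ∪ ((Y ∪ B) ∪ (B ∖ Y)), so B ∪ ((Y ∩ B) ∪ Y) ⊆ ((Y ∖ B) ∖ B) ∪ ((Y ∪ B) ∪ (B ∖ Y)).

(⟸) Let x ∈ ((Y ∖ B) ∖ B) ∪ ((Y ∪ B) ∪ (B ∖ Y)). Then either x ∈ B and x ∉ Y; or x ∈ Y and x ∉ B; or x ∈ B ∩ Y. In each case x ∈ B ∪ ((Y ∩ B) ∪ Y), so ((Y ∖ B) ∖ B) ∪ ((Y ∪ B) ∪ (B ∖ Y)) ⊆ B ∪ ((Y ∩ B) ∪ Y).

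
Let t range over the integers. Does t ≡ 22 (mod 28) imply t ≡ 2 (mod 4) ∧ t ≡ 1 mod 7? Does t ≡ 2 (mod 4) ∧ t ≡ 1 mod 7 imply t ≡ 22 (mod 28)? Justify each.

Both directions hold; the statement is true.

[⇒] Suppose t ≡ 22 (mod 28); write t = 28j + 22. Since 4 ∣ 28, reducing mod 4 gives t ≡ 22 ≡ 2 (mod 4); since 7 ∣ 28, reducing mod 7 gives t ≡ 22 ≡ 1 (mod 7).

[⇐] Conversely, if t ≡ 2 (mod 4) and t ≡ 1 (mod 7), then by the Chinese remainder theorem t ≡ 22 (mod 28). This is exactly t ≡ 22 (mod 28).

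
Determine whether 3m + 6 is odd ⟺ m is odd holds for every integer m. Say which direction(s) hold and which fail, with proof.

The biconditional holds.

[⇒] Suppose 3m + 6 is odd. Since 3 is odd, 3m and m have the same parity, so 3m + 6 ≡ m + 6 (mod 2). As 6 is even, 3m + 6 is odd exactly when m is odd. Thus m is odd.

[⇐] Conversely, suppose m is odd; write m = 2j + 1. Then 3m + 6 = 3·(2j + 1) + 6 = 2·3j + 9, which is odd.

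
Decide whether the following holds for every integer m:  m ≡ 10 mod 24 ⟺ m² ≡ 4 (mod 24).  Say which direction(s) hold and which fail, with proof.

Only the forward implication holds.

(⟸) This fails: take m = 2. Then 2² = 4 ≡ 4 (mod 24), yet 2 ≡ 2 (mod 24), not 10.

(⟹) Suppose m ≡ 10 mod 24. Write m = 24j + 10. Then (24j + 10)² = 576j² + 480j + 100 = 24(24j² + 20j + 4) + 4, so m² ≡ 4 (mod 24).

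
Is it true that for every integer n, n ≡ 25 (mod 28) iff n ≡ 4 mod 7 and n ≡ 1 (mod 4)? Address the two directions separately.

Both implications hold.

(⟹) Suppose n ≡ 25 (mod 28); write n = 28j + 25. Since 7 ∣ 28, reducing mod 7 gives n ≡ 25 ≡ 4 (mod 7); since 4 ∣ 28, reducing mod 4 gives n ≡ 25 ≡ 1 (mod 4).

(⟸) Conversely, if n ≡ 4 (mod 7) and n ≡ 1 (mod 4), then by the Chinese remainder theorem n ≡ 25 (mod 28). This is exactly n ≡ 25 (mod 28).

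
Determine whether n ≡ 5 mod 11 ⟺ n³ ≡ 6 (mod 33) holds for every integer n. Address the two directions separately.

Both directions fail.

[⇒] This fails: take n = 5. Then 5 ≡ 5 (mod 11), but 5³ = 125 ≡ 26 (mod 33), not 6.

[⇐] This fails: take n = 30. Then 30³ = 27000 ≡ 6 (mod 33), yet 30 ≡ 8 (mod 11), not 5.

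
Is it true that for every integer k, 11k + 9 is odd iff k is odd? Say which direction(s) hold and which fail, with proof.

Both directions fail.

(⇒) This fails: k = 2 gives 11k + 9 = 31, which is odd, but 2 is even, not odd.

(⇐) This also fails: k = 5 is odd, but 11k + 9 = 64 is even, not odd.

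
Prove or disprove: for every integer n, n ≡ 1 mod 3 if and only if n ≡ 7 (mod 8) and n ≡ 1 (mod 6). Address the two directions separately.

Only the converse holds.

Forward direction. This fails: n = 1 gives 1 ≡ 1 (mod 3) but 1 ≡ 1 (mod 8), so the conjunction on the right does not hold.

Converse. If n ≡ 7 (mod 8) and n ≡ 1 (mod 6), then by the Chinese remainder theorem n ≡ 7 (mod 24). Since 7 ≡ 1 (mod 3) and 3 ∣ 24, we get n ≡ 1 (mod 3).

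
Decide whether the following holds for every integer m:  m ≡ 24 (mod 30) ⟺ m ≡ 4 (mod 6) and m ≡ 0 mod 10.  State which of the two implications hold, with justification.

Forward direction. This fails: m = 24 gives 24 ≡ 24 (mod 30) but 24 ≡ 0 (mod 6), so the conjunction on the right does not hold.

Converse. This fails: m = 10 satisfies both congruences on the right (10 ≡ 4 mod 6 and 10 ≡ 0 mod 10) yet 10 ≡ 10 (mod 30), not 24.

Neither implication holds.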